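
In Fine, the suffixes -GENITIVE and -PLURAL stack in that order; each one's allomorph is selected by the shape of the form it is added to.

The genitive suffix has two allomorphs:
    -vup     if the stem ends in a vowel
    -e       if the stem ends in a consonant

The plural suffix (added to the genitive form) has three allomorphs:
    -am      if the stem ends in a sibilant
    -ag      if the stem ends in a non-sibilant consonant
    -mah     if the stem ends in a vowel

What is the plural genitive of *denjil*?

denjilemah

The final sound of *denjil* is /l/, which is a consonant, so the genitive suffix is -e, giving *denjile*.
The final sound of the genitive form *denjile* is /e/, which is a vowel, so the plural suffix is -mah, giving *denjilemah*.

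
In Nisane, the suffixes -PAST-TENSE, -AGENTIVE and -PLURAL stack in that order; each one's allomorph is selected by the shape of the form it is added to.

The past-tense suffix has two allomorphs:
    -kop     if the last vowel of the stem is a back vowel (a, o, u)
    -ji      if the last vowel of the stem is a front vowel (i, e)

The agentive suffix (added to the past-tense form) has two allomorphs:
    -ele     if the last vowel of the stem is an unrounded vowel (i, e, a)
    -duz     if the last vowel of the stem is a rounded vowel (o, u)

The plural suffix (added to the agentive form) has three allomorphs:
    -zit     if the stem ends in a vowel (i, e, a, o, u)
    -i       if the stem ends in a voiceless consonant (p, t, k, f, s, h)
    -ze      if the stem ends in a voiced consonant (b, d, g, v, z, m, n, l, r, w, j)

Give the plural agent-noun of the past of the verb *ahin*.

ahinjielezit

*ahin*: last vowel = /i/, a front vowel → -ji → *ahinji*.
The past-tense form *ahinji* — last vowel /i/ (an unrounded vowel) → -ele → *ahinjiele*.
The final sound of the agentive form *ahinjiele* is /e/, which is a vowel, so the plural suffix is -zit, giving *ahinjielezit*.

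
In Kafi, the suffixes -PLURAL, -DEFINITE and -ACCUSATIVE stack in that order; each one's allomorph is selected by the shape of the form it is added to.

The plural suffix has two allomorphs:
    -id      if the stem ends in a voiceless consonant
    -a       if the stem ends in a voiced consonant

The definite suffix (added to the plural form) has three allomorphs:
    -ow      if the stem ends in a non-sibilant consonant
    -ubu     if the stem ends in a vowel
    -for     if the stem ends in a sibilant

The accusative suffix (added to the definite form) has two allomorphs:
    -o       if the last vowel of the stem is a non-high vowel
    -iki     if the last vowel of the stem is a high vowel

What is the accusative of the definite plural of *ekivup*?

ekivupidowo

Since the final consonant of *ekivup* is /p/ (voiceless), it takes -id, giving *ekivupid*.
The plural form *ekivupid* — final sound /d/ (a non-sibilant consonant) → -ow → *ekivupidow*.
Since the last vowel of the definite form *ekivupidow* is /o/ (a non-high vowel), it takes -o, giving *ekivupidowo*.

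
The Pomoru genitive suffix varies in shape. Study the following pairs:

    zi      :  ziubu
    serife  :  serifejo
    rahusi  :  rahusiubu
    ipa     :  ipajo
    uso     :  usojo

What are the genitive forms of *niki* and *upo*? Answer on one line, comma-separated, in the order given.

nikiubu, upojo

The alternation tracks the last vowel of the stem — -ubu when the last vowel of the stem is a high vowel (*zi*, *rahusi*); -jo when the last vowel of the stem is a non-high vowel (*serife*, *ipa*, *uso*).
The last vowel of *niki* is /i/, which is a high vowel, so the suffix is -ubu, giving *nikiubu*.
The last vowel of *upo* is /o/, which is a non-high vowel, so the suffix is -jo, giving *upojo*.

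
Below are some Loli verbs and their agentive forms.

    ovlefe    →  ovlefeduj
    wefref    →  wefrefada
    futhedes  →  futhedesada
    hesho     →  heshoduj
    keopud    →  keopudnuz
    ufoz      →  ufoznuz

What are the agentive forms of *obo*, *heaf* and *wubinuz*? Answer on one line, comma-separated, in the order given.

oboduj, heafada, wubinuznuz

Looking at the final sound of each stem: -ada when the stem ends in a voiceless consonant (*wefref*, *futhedes*); -nuz when the stem ends in a voiced consonant (*keopud*, *ufoz*); -duj when the stem ends in a vowel (*ovlefe*, *hesho*).
*obo*: final sound = /o/, a vowel → -duj → *oboduj*.
*heaf*: final sound = /f/, a voiceless consonant → -ada → *heafada*.
Since the final sound of *wubinuz* is /z/ (a voiced consonant), it takes -nuz, giving *wubinuznuz*.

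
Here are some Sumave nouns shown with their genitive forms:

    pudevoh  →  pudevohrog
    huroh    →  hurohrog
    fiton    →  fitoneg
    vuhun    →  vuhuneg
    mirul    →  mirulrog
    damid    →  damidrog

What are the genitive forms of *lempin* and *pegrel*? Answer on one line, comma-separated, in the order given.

The pattern is nasality of the final consonant: -eg when the stem ends in a nasal (*fiton*, *vuhun*); -rog when the stem ends in a non-nasal consonant (*pudevoh*, *huroh*, *mirul*, *damid*).
*lempin*: final consonant = /n/, a nasal → -eg → *lempineg*.
The final consonant of *pegrel* is /l/, which is non-nasal, so the suffix is -rog, giving *pegrelrog*.

lempineg, pegrelrog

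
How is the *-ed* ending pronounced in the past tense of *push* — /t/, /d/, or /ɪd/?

/t/

The stem *push* ends in a voiceless consonant other than /t/.
The -ed suffix is realized as /ɪd/ after /t, d/; as /t/ after other voiceless consonants; and as /d/ after other voiced sounds.
So -ed on *push* is pronounced /t/.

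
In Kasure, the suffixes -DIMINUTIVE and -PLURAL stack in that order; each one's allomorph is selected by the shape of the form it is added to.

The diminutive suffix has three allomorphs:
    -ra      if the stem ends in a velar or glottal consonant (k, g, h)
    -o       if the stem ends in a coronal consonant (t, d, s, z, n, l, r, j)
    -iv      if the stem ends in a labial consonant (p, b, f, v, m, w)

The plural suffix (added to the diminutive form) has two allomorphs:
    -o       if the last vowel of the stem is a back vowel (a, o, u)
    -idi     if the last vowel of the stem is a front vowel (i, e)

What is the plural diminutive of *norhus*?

norhusoo

The final consonant of *norhus* is /s/, which is coronal, so the diminutive suffix is -o, giving *norhuso*.
The diminutive form *norhuso*: last vowel = /o/, a back vowel → -o → *norhusoo*.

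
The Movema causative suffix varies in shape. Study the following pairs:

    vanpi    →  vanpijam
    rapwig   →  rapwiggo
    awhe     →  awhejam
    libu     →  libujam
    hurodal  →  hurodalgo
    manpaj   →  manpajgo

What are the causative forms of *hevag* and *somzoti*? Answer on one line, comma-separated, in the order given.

The pattern is consonant vs. vowel: -go when the stem ends in a consonant (*rapwig*, *hurodal*, *manpaj*); -jam when the stem ends in a vowel (*vanpi*, *awhe*, *libu*).
The final sound of *hevag* is /g/, which is a consonant, so the suffix is -go, giving *hevaggo*.
Since the final sound of *somzoti* is /i/ (a vowel), it takes -jam, giving *somzotijam*.

hevaggo, somzotijam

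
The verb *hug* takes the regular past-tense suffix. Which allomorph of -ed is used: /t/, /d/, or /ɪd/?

The stem *hug* ends in a voiced sound other than /d/.
The -ed suffix is realized as /ɪd/ after /t, d/; as /t/ after other voiceless consonants; and as /d/ after other voiced sounds.
So -ed on *hug* is pronounced /d/.

/d/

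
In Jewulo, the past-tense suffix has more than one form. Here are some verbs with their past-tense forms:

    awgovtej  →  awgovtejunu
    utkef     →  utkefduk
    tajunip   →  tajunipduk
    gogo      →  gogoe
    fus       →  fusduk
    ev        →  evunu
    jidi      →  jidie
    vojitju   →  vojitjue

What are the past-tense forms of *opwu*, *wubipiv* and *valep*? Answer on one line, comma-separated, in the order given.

opwue, wubipivunu, valepduk

Looking at the final sound of each stem: -duk when the stem ends in a voiceless consonant (*utkef*, *tajunip*, *fus*); -unu when the stem ends in a voiced consonant (*awgovtej*, *ev*); -e when the stem ends in a vowel (*gogo*, *jidi*, *vojitju*).
*opwu* — final sound /u/ (a vowel) → -e → *opwue*.
Since the final sound of *wubipiv* is /v/ (a voiced consonant), it takes -unu, giving *wubipivunu*.
The final sound of *valep* is /p/, which is a voiceless consonant, so the suffix is -duk, giving *valepduk*.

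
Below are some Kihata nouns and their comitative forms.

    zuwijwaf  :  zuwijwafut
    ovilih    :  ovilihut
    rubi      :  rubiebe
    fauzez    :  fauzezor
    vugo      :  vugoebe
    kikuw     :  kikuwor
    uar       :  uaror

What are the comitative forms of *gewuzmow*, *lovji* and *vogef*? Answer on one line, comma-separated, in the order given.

gewuzmowor, lovjiebe, vogefut

The alternation tracks the final sound of the stem — -ut when the stem ends in a voiceless consonant (*zuwijwaf*, *ovilih*); -or when the stem ends in a voiced consonant (*fauzez*, *kikuw*, *uar*); -ebe when the stem ends in a vowel (*rubi*, *vugo*).
The final sound of *gewuzmow* is /w/, which is a voiced consonant, so the suffix is -or, giving *gewuzmowor*.
Since the final sound of *lovji* is /i/ (a vowel), it takes -ebe, giving *lovjiebe*.
The final sound of *vogef* is /f/, which is a voiceless consonant, so the suffix is -ut, giving *vogefut*.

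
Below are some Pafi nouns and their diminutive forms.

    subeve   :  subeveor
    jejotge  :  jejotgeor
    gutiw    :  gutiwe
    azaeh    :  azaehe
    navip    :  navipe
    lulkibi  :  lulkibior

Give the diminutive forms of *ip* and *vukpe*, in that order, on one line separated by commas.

The pattern is consonant vs. vowel: -e when the stem ends in a consonant (*gutiw*, *azaeh*, *navip*); -or when the stem ends in a vowel (*subeve*, *jejotge*, *lulkibi*).
Since the final sound of *ip* is /p/ (a consonant), it takes -e, giving *ipe*.
The final sound of *vukpe* is /e/, which is a vowel, so the suffix is -or, giving *vukpeor*.

ipe, vukpeor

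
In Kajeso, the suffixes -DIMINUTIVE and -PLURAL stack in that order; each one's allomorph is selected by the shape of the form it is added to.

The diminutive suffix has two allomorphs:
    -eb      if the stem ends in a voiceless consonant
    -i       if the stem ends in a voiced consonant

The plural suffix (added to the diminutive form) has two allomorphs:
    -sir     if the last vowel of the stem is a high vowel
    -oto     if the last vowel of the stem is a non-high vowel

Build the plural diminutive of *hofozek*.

hofozekeboto

The final consonant of *hofozek* is /k/, which is voiceless, so the diminutive suffix is -eb, giving *hofozekeb*.
The diminutive form *hofozekeb* — last vowel /e/ (a non-high vowel) → -oto → *hofozekeboto*.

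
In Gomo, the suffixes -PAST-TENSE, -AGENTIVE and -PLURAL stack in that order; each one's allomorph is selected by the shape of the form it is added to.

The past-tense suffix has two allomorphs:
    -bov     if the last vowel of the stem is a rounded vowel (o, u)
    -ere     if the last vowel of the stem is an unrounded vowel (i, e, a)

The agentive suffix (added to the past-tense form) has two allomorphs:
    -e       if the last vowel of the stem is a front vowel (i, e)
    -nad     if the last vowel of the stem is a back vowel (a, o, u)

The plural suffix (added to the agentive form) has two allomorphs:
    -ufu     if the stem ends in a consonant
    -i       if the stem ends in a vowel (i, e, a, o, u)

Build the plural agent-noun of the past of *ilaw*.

The last vowel of *ilaw* is /a/, which is an unrounded vowel, so the past-tense suffix is -ere, giving *ilawere*.
The past-tense form *ilawere*: last vowel = /e/, a front vowel → -e → *ilaweree*.
The agentive form *ilaweree*: final sound = /e/, a vowel → -i → *ilawereei*.

ilawereei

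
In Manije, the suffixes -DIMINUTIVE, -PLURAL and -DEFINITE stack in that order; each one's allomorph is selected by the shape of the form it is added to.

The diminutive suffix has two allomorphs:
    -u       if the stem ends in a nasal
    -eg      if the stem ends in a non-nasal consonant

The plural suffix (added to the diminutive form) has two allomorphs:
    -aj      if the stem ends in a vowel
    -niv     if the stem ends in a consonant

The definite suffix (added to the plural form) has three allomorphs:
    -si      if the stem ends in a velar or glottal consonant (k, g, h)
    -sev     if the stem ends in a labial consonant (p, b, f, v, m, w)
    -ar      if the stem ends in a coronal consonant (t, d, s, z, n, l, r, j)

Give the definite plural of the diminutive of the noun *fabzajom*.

fabzajomuajar

The final consonant of *fabzajom* is /m/, which is a nasal, so the diminutive suffix is -u, giving *fabzajomu*.
Since the final sound of the diminutive form *fabzajomu* is /u/ (a vowel), it takes -aj, giving *fabzajomuaj*.
The plural form *fabzajomuaj*: final consonant = /j/, coronal → -ar → *fabzajomuajar*.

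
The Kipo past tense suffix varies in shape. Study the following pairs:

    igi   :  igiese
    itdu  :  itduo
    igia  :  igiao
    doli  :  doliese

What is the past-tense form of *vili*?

The suffix is conditioned by the last vowel: -ese when the last vowel of the stem is a front vowel (*igi*, *doli*); -o when the last vowel of the stem is a back vowel (*itdu*, *igia*).
*vili* — last vowel /i/ (a front vowel) → -ese → *viliese*.

viliese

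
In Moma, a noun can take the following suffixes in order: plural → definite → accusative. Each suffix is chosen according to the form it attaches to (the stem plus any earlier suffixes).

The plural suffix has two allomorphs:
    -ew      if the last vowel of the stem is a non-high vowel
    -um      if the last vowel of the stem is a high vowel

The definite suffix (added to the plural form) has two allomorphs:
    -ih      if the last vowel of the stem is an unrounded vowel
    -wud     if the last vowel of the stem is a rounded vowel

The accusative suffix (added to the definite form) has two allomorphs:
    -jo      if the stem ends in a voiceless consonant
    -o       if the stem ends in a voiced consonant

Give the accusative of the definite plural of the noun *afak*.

afakewihjo

Since the last vowel of *afak* is /a/ (a non-high vowel), it takes -ew, giving *afakew*.
The plural form *afakew* — last vowel /e/ (an unrounded vowel) → -ih → *afakewih*.
The final consonant of the definite form *afakewih* is /h/, which is voiceless, so the accusative suffix is -jo, giving *afakewihjo*.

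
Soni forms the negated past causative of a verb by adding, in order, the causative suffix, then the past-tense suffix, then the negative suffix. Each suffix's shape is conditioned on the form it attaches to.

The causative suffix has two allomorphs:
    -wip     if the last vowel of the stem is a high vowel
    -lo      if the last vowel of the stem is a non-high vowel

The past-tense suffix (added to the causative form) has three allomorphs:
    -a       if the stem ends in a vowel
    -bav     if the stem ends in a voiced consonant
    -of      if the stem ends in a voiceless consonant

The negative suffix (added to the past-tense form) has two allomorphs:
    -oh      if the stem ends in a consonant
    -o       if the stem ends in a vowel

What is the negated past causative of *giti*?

gitiwipofoh

*giti*: last vowel = /i/, a high vowel → -wip → *gitiwip*.
The causative form *gitiwip*: final sound = /p/, a voiceless consonant → -of → *gitiwipof*.
The past-tense form *gitiwipof*: final sound = /f/, a consonant → -oh → *gitiwipofoh*.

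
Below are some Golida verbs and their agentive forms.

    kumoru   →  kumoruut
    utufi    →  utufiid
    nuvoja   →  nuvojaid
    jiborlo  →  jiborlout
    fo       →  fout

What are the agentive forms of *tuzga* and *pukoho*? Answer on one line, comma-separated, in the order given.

tuzgaid, pukohout

Looking at the last vowel of each stem: -ut when the last vowel of the stem is a rounded vowel (*kumoru*, *jiborlo*, *fo*); -id when the last vowel of the stem is an unrounded vowel (*utufi*, *nuvoja*).
*tuzga* — last vowel /a/ (an unrounded vowel) → -id → *tuzgaid*.
Since the last vowel of *pukoho* is /o/ (a rounded vowel), it takes -ut, giving *pukohout*.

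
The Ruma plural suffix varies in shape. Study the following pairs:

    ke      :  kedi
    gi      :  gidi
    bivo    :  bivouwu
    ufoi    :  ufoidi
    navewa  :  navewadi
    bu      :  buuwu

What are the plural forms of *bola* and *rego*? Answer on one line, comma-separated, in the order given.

boladi, regouwu

The pattern is rounding harmony: -uwu when the last vowel of the stem is a rounded vowel (*bivo*, *bu*); -di when the last vowel of the stem is an unrounded vowel (*ke*, *gi*, *ufoi*, *navewa*).
*bola*: last vowel = /a/, an unrounded vowel → -di → *boladi*.
The last vowel of *rego* is /o/, which is a rounded vowel, so the suffix is -uwu, giving *regouwu*.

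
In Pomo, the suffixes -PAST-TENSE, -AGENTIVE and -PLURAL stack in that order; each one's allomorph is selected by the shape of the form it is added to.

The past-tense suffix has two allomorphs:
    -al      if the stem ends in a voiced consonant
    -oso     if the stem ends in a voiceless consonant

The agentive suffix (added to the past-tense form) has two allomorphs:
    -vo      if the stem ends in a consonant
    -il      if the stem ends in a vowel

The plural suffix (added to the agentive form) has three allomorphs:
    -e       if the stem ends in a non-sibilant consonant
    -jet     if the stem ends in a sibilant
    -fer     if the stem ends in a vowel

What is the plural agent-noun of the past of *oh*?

ohosoile

*oh*: final consonant = /h/, voiceless → -oso → *ohoso*.
The past-tense form *ohoso*: final sound = /o/, a vowel → -il → *ohosoil*.
The agentive form *ohosoil*: final sound = /l/, a non-sibilant consonant → -e → *ohosoile*.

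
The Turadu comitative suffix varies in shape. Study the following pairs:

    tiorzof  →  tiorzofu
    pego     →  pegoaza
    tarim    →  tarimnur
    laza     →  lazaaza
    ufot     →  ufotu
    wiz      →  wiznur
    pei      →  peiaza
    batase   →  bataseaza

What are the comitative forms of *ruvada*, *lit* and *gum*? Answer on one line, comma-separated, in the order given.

The alternation tracks the final sound of the stem — -u when the stem ends in a voiceless consonant (*tiorzof*, *ufot*); -nur when the stem ends in a voiced consonant (*tarim*, *wiz*); -aza when the stem ends in a vowel (*pego*, *laza*, *pei*, *batase*).
*ruvada*: final sound = /a/, a vowel → -aza → *ruvadaaza*.
*lit*: final sound = /t/, a voiceless consonant → -u → *litu*.
*gum*: final sound = /m/, a voiced consonant → -nur → *gumnur*.

ruvadaaza, litu, gumnur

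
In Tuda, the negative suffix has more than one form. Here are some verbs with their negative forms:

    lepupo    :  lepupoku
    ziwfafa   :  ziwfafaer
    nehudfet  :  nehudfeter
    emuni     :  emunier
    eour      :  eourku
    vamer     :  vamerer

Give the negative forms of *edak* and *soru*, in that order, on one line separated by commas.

edaker, soruku

The alternation tracks the last vowel of the stem — -ku when the last vowel of the stem is a rounded vowel (*lepupo*, *eour*); -er when the last vowel of the stem is an unrounded vowel (*ziwfafa*, *nehudfet*, *emuni*, *vamer*).
The last vowel of *edak* is /a/, which is an unrounded vowel, so the suffix is -er, giving *edaker*.
*soru*: last vowel = /u/, a rounded vowel → -ku → *soruku*.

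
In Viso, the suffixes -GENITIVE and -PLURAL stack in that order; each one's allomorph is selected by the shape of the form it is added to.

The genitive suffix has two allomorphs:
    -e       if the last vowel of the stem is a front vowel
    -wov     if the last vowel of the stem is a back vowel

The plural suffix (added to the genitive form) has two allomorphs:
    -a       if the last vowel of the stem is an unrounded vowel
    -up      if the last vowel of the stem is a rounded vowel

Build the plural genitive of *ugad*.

Since the last vowel of *ugad* is /a/ (a back vowel), it takes -wov, giving *ugadwov*.
Since the last vowel of the genitive form *ugadwov* is /o/ (a rounded vowel), it takes -up, giving *ugadwovup*.

ugadwovup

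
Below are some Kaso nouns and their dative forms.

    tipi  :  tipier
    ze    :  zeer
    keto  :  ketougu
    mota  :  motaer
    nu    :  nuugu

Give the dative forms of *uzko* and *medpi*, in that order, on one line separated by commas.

Looking at the last vowel of each stem: -ugu when the last vowel of the stem is a rounded vowel (*keto*, *nu*); -er when the last vowel of the stem is an unrounded vowel (*tipi*, *ze*, *mota*).
*uzko* — last vowel /o/ (a rounded vowel) → -ugu → *uzkougu*.
*medpi*: last vowel = /i/, an unrounded vowel → -er → *medpier*.

uzkougu, medpier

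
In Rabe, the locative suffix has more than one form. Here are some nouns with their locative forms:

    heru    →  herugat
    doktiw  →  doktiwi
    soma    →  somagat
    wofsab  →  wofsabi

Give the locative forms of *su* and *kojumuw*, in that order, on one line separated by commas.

The pattern is consonant vs. vowel: -i when the stem ends in a consonant (*doktiw*, *wofsab*); -gat when the stem ends in a vowel (*heru*, *soma*).
Since the final sound of *su* is /u/ (a vowel), it takes -gat, giving *sugat*.
*kojumuw*: final sound = /w/, a consonant → -i → *kojumuwi*.

sugat, kojumuwi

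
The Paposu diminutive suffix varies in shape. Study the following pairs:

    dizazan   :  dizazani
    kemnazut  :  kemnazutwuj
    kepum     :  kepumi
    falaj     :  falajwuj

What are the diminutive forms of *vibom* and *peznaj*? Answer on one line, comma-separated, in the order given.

vibomi, peznajwuj

Looking at the final consonant of each stem: -i when the stem ends in a nasal (*dizazan*, *kepum*); -wuj when the stem ends in a non-nasal consonant (*kemnazut*, *falaj*).
The final consonant of *vibom* is /m/, which is a nasal, so the suffix is -i, giving *vibomi*.
*peznaj*: final consonant = /j/, non-nasal → -wuj → *peznajwuj*.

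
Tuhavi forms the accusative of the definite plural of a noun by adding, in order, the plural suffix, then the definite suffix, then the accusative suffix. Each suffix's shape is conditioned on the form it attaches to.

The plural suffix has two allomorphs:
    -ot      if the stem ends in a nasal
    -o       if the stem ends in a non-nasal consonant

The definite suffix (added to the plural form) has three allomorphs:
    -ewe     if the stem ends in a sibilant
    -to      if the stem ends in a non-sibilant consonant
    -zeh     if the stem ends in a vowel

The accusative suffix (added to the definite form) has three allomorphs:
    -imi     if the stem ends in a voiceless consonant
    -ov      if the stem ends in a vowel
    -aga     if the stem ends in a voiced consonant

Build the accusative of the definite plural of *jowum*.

*jowum*: final consonant = /m/, a nasal → -ot → *jowumot*.
The plural form *jowumot* — final sound /t/ (a non-sibilant consonant) → -to → *jowumotto*.
Since the final sound of the definite form *jowumotto* is /o/ (a vowel), it takes -ov, giving *jowumottoov*.

jowumottoov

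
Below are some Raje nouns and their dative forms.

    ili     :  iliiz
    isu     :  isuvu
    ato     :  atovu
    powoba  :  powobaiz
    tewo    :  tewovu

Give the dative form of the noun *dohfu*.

The alternation tracks the last vowel of the stem — -vu when the last vowel of the stem is a rounded vowel (*isu*, *ato*, *tewo*); -iz when the last vowel of the stem is an unrounded vowel (*ili*, *powoba*).
*dohfu* — last vowel /u/ (a rounded vowel) → -vu → *dohfuvu*.

dohfuvu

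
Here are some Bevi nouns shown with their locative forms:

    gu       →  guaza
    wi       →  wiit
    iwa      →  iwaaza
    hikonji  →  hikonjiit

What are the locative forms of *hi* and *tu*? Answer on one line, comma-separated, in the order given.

hiit, tuaza

The suffix is conditioned by the last vowel: -it when the last vowel of the stem is a front vowel (*wi*, *hikonji*); -aza when the last vowel of the stem is a back vowel (*gu*, *iwa*).
*hi*: last vowel = /i/, a front vowel → -it → *hiit*.
*tu* — last vowel /u/ (a back vowel) → -aza → *tuaza*.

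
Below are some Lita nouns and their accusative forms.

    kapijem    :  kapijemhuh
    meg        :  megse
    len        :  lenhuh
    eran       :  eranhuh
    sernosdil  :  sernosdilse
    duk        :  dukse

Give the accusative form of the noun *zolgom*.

zolgomhuh

The pattern is nasality of the final consonant: -huh when the stem ends in a nasal (*kapijem*, *len*, *eran*); -se when the stem ends in a non-nasal consonant (*meg*, *sernosdil*, *duk*).
*zolgom*: final consonant = /m/, a nasal → -huh → *zolgomhuh*.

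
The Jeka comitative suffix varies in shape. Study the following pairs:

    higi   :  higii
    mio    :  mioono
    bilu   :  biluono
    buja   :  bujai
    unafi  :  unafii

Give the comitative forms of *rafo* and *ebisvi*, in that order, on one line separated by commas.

The alternation tracks the last vowel of the stem — -ono when the last vowel of the stem is a rounded vowel (*mio*, *bilu*); -i when the last vowel of the stem is an unrounded vowel (*higi*, *buja*, *unafi*).
*rafo*: last vowel = /o/, a rounded vowel → -ono → *rafoono*.
*ebisvi*: last vowel = /i/, an unrounded vowel → -i → *ebisvii*.

rafoono, ebisvii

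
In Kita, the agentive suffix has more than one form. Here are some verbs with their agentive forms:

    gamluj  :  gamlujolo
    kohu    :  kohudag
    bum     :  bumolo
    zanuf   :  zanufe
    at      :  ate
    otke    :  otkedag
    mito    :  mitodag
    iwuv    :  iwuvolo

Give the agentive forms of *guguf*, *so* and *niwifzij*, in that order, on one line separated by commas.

gugufe, sodag, niwifzijolo

The suffix is conditioned by the final sound: -e when the stem ends in a voiceless consonant (*zanuf*, *at*); -olo when the stem ends in a voiced consonant (*gamluj*, *bum*, *iwuv*); -dag when the stem ends in a vowel (*kohu*, *otke*, *mito*).
Since the final sound of *guguf* is /f/ (a voiceless consonant), it takes -e, giving *gugufe*.
*so* — final sound /o/ (a vowel) → -dag → *sodag*.
*niwifzij*: final sound = /j/, a voiced consonant → -olo → *niwifzijolo*.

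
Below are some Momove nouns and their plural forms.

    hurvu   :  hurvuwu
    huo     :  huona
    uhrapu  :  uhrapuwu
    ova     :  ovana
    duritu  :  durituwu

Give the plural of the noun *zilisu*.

The alternation tracks the last vowel of the stem — -wu when the last vowel of the stem is a high vowel (*hurvu*, *uhrapu*, *duritu*); -na when the last vowel of the stem is a non-high vowel (*huo*, *ova*).
Since the last vowel of *zilisu* is /u/ (a high vowel), it takes -wu, giving *zilisuwu*.

zilisuwu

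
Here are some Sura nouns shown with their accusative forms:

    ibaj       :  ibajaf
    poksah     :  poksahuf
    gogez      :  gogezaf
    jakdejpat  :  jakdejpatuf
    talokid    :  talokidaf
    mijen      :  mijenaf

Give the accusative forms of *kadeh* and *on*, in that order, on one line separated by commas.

The suffix is conditioned by the final consonant: -uf when the stem ends in a voiceless consonant (*poksah*, *jakdejpat*); -af when the stem ends in a voiced consonant (*ibaj*, *gogez*, *talokid*, *mijen*).
*kadeh*: final consonant = /h/, voiceless → -uf → *kadehuf*.
*on* — final consonant /n/ (voiced) → -af → *onaf*.

kadehuf, onaf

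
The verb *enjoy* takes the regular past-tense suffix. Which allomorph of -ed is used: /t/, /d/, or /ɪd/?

The stem *enjoy* ends in a voiced sound other than /d/.
The -ed suffix is realized as /ɪd/ after /t, d/; as /t/ after other voiceless consonants; and as /d/ after other voiced sounds.
So -ed on *enjoy* is pronounced /d/.

/d/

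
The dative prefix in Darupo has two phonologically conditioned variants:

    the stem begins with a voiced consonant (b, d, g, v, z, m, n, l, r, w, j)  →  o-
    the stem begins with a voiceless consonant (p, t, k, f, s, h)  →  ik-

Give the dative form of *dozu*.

odozu

*dozu*: first consonant = /d/, voiced → o- → *odozu*.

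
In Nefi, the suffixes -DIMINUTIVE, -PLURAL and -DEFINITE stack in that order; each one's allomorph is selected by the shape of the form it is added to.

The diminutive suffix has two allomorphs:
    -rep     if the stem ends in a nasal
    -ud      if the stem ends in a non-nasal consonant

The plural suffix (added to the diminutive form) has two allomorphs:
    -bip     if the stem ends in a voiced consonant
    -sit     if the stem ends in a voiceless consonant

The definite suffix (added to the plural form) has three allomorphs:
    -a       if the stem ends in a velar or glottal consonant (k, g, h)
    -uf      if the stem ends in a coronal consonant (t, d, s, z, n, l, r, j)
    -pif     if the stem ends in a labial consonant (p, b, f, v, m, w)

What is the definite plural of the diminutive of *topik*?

topikudbippif

*topik*: final consonant = /k/, non-nasal → -ud → *topikud*.
The final consonant of the diminutive form *topikud* is /d/, which is voiced, so the plural suffix is -bip, giving *topikudbip*.
The final consonant of the plural form *topikudbip* is /p/, which is labial, so the definite suffix is -pif, giving *topikudbippif*.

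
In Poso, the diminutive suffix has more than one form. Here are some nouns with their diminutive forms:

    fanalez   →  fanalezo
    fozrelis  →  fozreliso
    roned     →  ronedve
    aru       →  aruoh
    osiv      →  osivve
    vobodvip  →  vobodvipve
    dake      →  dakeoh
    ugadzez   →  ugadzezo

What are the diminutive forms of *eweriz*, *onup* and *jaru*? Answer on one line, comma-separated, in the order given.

ewerizo, onupve, jaruoh

The alternation tracks the final sound of the stem — -o when the stem ends in a sibilant (*fanalez*, *fozrelis*, *ugadzez*); -ve when the stem ends in a non-sibilant consonant (*roned*, *osiv*, *vobodvip*); -oh when the stem ends in a vowel (*aru*, *dake*).
*eweriz* — final sound /z/ (a sibilant) → -o → *ewerizo*.
Since the final sound of *onup* is /p/ (a non-sibilant consonant), it takes -ve, giving *onupve*.
The final sound of *jaru* is /u/, which is a vowel, so the suffix is -oh, giving *jaruoh*.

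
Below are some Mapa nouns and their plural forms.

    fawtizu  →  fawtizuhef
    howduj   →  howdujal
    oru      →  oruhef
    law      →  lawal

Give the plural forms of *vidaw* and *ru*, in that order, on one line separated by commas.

vidawal, ruhef

The alternation tracks the final sound of the stem — -al when the stem ends in a consonant (*howduj*, *law*); -hef when the stem ends in a vowel (*fawtizu*, *oru*).
The final sound of *vidaw* is /w/, which is a consonant, so the suffix is -al, giving *vidawal*.
*ru*: final sound = /u/, a vowel → -hef → *ruhef*.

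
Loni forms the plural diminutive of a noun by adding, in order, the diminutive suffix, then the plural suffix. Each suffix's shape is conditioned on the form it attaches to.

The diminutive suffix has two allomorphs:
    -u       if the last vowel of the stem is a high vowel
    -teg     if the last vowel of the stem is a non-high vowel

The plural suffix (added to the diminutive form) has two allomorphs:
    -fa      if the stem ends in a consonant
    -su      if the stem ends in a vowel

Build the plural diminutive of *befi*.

befiusu

*befi*: last vowel = /i/, a high vowel → -u → *befiu*.
The final sound of the diminutive form *befiu* is /u/, which is a vowel, so the plural suffix is -su, giving *befiusu*.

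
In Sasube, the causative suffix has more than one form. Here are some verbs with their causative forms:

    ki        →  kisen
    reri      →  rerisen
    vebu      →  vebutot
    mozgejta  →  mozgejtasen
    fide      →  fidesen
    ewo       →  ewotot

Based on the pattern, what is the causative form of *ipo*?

The pattern is rounding harmony: -tot when the last vowel of the stem is a rounded vowel (*vebu*, *ewo*); -sen when the last vowel of the stem is an unrounded vowel (*ki*, *reri*, *mozgejta*, *fide*).
Since the last vowel of *ipo* is /o/ (a rounded vowel), it takes -tot, giving *ipotot*.

ipotot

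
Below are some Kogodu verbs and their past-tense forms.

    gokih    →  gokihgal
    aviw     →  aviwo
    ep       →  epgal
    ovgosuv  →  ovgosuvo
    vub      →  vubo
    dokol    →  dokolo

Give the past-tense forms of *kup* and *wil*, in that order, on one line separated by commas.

The suffix is conditioned by the final consonant: -gal when the stem ends in a voiceless consonant (*gokih*, *ep*); -o when the stem ends in a voiced consonant (*aviw*, *ovgosuv*, *vub*, *dokol*).
Since the final consonant of *kup* is /p/ (voiceless), it takes -gal, giving *kupgal*.
*wil*: final consonant = /l/, voiced → -o → *wilo*.

kupgal, wilo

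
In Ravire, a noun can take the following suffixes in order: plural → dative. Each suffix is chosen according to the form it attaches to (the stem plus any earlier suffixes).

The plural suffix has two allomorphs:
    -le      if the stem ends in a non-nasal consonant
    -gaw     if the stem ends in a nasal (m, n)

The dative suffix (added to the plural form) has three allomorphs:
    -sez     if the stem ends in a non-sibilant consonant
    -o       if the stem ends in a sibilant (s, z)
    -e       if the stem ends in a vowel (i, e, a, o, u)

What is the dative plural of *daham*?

*daham*: final consonant = /m/, a nasal → -gaw → *dahamgaw*.
Since the final sound of the plural form *dahamgaw* is /w/ (a non-sibilant consonant), it takes -sez, giving *dahamgawsez*.

dahamgawsez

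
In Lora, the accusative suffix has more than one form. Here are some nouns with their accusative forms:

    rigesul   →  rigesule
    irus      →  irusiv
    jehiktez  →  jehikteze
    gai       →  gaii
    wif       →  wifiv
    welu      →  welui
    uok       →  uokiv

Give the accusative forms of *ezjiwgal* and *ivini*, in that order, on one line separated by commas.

The alternation tracks the final sound of the stem — -iv when the stem ends in a voiceless consonant (*irus*, *wif*, *uok*); -e when the stem ends in a voiced consonant (*rigesul*, *jehiktez*); -i when the stem ends in a vowel (*gai*, *welu*).
The final sound of *ezjiwgal* is /l/, which is a voiced consonant, so the suffix is -e, giving *ezjiwgale*.
Since the final sound of *ivini* is /i/ (a vowel), it takes -i, giving *ivinii*.

ezjiwgale, ivinii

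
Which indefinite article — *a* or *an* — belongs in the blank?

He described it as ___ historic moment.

The indefinite article is chosen by the initial *sound* of the following word, not its spelling.
*historic* begins with the sound /h/ (h is pronounced in standard usage) — a consonant sound.
So the article is *a*: He described it as a historic moment.

a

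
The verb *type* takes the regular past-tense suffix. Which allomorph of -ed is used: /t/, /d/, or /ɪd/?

The stem *type* ends in a voiceless consonant other than /t/.
The -ed suffix is realized as /ɪd/ after /t, d/; as /t/ after other voiceless consonants; and as /d/ after other voiced sounds.
So -ed on *type* is pronounced /t/.

/t/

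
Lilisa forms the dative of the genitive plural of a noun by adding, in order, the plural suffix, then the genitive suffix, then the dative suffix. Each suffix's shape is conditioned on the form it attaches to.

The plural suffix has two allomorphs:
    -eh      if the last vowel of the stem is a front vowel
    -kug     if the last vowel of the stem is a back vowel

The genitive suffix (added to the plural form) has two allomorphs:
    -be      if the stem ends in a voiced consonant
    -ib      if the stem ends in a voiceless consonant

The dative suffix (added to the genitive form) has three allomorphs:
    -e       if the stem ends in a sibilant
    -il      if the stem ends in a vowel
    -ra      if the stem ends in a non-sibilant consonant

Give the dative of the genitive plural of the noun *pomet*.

pometehibra

*pomet* — last vowel /e/ (a front vowel) → -eh → *pometeh*.
The final consonant of the plural form *pometeh* is /h/, which is voiceless, so the genitive suffix is -ib, giving *pometehib*.
The genitive form *pometehib* — final sound /b/ (a non-sibilant consonant) → -ra → *pometehibra*.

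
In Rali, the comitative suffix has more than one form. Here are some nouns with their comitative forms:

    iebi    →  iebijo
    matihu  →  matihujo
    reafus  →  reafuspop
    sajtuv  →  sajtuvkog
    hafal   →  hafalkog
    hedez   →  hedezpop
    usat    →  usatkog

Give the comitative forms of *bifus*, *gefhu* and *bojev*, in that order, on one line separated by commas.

The suffix is conditioned by the final sound: -pop when the stem ends in a sibilant (*reafus*, *hedez*); -kog when the stem ends in a non-sibilant consonant (*sajtuv*, *hafal*, *usat*); -jo when the stem ends in a vowel (*iebi*, *matihu*).
*bifus* — final sound /s/ (a sibilant) → -pop → *bifuspop*.
*gefhu*: final sound = /u/, a vowel → -jo → *gefhujo*.
*bojev*: final sound = /v/, a non-sibilant consonant → -kog → *bojevkog*.

bifuspop, gefhujo, bojevkog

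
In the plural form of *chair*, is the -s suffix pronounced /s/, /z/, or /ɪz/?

/z/

The stem *chair* ends in a voiced non-sibilant sound.
The plural suffix surfaces as /ɪz/ after sibilants, /s/ after other voiceless consonants, and /z/ after other voiced sounds.
So the plural -s on *chair* is pronounced /z/.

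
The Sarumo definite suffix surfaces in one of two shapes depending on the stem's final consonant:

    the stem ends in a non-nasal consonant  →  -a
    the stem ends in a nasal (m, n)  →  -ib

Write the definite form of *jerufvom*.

Since the final consonant of *jerufvom* is /m/ (a nasal), it takes -ib, giving *jerufvomib*.

jerufvomib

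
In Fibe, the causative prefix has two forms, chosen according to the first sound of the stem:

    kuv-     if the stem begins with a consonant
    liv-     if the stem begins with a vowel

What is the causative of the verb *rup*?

*rup* — first sound /r/ (a consonant) → kuv- → *kuvrup*.

kuvrup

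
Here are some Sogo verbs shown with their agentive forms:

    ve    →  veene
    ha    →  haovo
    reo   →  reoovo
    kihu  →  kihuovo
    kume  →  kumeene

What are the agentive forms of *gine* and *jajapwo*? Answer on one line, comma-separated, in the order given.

The pattern is front/back vowel harmony: -ene when the last vowel of the stem is a front vowel (*ve*, *kume*); -ovo when the last vowel of the stem is a back vowel (*ha*, *reo*, *kihu*).
The last vowel of *gine* is /e/, which is a front vowel, so the suffix is -ene, giving *gineene*.
The last vowel of *jajapwo* is /o/, which is a back vowel, so the suffix is -ovo, giving *jajapwoovo*.

gineene, jajapwoovo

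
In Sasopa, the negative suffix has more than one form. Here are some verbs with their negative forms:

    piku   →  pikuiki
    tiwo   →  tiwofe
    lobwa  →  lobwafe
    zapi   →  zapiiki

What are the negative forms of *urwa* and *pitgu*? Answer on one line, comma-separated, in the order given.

urwafe, pitguiki

Looking at the last vowel of each stem: -iki when the last vowel of the stem is a high vowel (*piku*, *zapi*); -fe when the last vowel of the stem is a non-high vowel (*tiwo*, *lobwa*).
Since the last vowel of *urwa* is /a/ (a non-high vowel), it takes -fe, giving *urwafe*.
*pitgu*: last vowel = /u/, a high vowel → -iki → *pitguiki*.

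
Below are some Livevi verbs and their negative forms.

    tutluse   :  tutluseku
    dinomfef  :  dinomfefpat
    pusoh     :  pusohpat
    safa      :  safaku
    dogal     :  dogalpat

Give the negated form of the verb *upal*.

The pattern is consonant vs. vowel: -pat when the stem ends in a consonant (*dinomfef*, *pusoh*, *dogal*); -ku when the stem ends in a vowel (*tutluse*, *safa*).
The final sound of *upal* is /l/, which is a consonant, so the suffix is -pat, giving *upalpat*.

upalpat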